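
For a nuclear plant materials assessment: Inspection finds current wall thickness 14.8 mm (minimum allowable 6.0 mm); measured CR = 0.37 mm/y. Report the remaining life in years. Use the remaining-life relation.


Apply the remaining-life relation: RL = (t_current − t_min) / CR
RL = (14.8 − 6.0) / 0.37 = 8.8 / 0.37 = 23.8 years

23.8 years


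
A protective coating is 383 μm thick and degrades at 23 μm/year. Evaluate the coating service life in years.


Service life = thickness / degradation rate
Life = 383 / 23 = 16.7 years

16.7 years


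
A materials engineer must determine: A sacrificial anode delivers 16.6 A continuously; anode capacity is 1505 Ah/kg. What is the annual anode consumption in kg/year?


Annual consumption = current * hours per year / capacity
Rate = 16.6 * 8760 / 1505 = 96.6 kg/year

96.6 kg/year


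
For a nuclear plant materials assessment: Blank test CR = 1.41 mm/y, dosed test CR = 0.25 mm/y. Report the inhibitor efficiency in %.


Apply the inhibitor-efficiency definition: IE = (CR_blank − CR_inh)/CR_blank × 100
IE = (1.41 − 0.25) / 1.41 × 100
IE = 1.16 / 1.41 × 100 = 82.3 %

82.3 %


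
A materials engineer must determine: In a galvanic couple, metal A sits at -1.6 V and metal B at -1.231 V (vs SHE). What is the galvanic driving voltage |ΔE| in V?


Driving voltage is the absolute potential difference.
|ΔE| = |-1.6 − (-1.231)| = 0.369 V

0.369 V


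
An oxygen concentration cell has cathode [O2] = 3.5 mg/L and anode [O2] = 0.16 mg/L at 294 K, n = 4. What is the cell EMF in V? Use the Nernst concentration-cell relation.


Apply the Nernst concentration-cell relation: E = (RT/nF)*ln(C_cathode/C_anode)
RT/nF = 8.314*294/(4*96485) = 0.00633341 V
ln(3.5/0.16) = 3.08534
E = 0.00633341 * 3.08534 = 0.01954 V

0.01954 V


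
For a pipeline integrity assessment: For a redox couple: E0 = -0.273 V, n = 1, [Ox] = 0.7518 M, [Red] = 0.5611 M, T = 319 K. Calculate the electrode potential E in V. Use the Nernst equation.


Apply the Nernst equation: E = E0 + (RT/nF)*ln([Ox]/[Red])
Step 1: RT/nF = 8.314*319/(1*96485) = 0.02748786 V
Step 2: [Ox]/[Red] = 0.7518/0.5611 = 1.339868
Step 3: ln(1.339868) = 0.292571
Step 4: correction = 0.02748786 * 0.292571 = 0.008 V
E = -0.273 + 0.008 = -0.265 V

-0.265 V


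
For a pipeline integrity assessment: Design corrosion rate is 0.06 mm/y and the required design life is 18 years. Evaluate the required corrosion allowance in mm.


Corrosion allowance = CR × design life
CA = 0.06 * 18 = 1.08 mm

1.08 mm


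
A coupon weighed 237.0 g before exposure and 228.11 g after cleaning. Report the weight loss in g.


Weight loss = initial − final
WL = 237.0 − 228.11 = 8.89 g

8.89 g


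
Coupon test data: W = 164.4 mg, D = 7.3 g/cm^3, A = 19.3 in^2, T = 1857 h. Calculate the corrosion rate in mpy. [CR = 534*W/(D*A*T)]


Apply the mpy weight-loss relation: CR = 534 * W / (D * A * T)
Numerator: 534 * 164.4 = 87789.6
Denominator: 7.3 * 19.3 * 1857 = 261632.73
CR = 87789.6 / 261632.73 = 0.3355 mpy

0.3355 mpy


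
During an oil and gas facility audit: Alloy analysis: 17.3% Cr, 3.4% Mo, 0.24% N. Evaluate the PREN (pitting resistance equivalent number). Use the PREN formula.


Apply the PREN formula: PREN = Cr + 3.3*Mo + 16*N
PREN = 17.3 + 3.3*3.4 + 16*0.24
PREN = 17.3 + 11.22 + 3.84 = 32.36

32.36


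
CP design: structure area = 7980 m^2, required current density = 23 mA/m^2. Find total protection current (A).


I = area * current density, then convert mA → A (÷1000)
I = 7980 * 23 / 1000 = 183.54 A

183.54 A


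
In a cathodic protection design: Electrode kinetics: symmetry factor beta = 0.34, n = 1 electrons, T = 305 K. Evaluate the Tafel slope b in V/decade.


Apply the Tafel slope relation: b = 2.303*R*T/(beta*n*F)
Numerator: 2.303 * 8.314 * 305 = 5839.88
Denominator: 0.34 * 1 * 96485 = 32804.9
b = 5839.88 / 32804.9 = 0.178 V/decade

0.178 V/decade


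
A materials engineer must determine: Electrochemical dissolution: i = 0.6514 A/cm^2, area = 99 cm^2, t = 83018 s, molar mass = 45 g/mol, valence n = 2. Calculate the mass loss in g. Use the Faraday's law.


Apply Faraday's law: m = i*A*t*M / (n*F)
Total charge passed Q = i*A*t = 0.6514*99*83018 = 5353714.5948 C
m = Q*M/(n*F) = 5353714.5948*45/(2*96485) = 1248.46949 g

1248.46949 g


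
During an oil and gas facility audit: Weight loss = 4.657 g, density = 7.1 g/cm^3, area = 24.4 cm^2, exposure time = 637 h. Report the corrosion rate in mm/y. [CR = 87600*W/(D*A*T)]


Apply the mm/y weight-loss relation: CR = 87600 * W / (D * A * T)
Numerator: 87600 * 4.657 = 407953.2
Denominator: 7.1 * 24.4 * 637 = 110353.88
CR = 407953.2 / 110353.88 = 3.69677 mm/y

3.69677 mm/y


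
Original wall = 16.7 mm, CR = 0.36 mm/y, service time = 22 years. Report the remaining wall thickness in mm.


Remaining wall = original − CR × time
t = 16.7 − 0.36*22 = 16.7 − 7.92 = 8.78 mm

8.78 mm


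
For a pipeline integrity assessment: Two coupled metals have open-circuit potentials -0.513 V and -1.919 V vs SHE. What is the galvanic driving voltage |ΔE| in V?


Driving voltage is the absolute potential difference.
|ΔE| = |-0.513 − (-1.919)| = 1.406 V

1.406 V


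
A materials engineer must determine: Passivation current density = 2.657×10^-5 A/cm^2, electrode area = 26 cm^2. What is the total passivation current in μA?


I = i_pass * A, then convert A → μA (×10^6)
I = 2.657×10^-5 * 26 * 10^6 = 690.82 μA

690.82 μA


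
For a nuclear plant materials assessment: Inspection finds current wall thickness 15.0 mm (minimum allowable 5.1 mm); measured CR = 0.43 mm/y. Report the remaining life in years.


Apply the remaining-life relation: RL = (t_current − t_min) / CR
RL = (15.0 − 5.1) / 0.43 = 9.9 / 0.43 = 23.0 years

23.0 years


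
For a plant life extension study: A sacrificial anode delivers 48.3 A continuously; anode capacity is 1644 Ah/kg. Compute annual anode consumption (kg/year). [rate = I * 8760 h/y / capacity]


Annual consumption = current * hours per year / capacity
Rate = 48.3 * 8760 / 1644 = 257.4 kg/year

257.4 kg/year


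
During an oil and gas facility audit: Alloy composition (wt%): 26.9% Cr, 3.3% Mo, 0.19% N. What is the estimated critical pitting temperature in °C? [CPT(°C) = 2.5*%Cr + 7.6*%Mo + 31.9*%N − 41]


Apply the ASTM G48 empirical CPT estimate: CPT(°C) = 2.5*%Cr + 7.6*%Mo + 31.9*%N − 41
2.5*26.9 = 67.25; 7.6*3.3 = 25.08; 31.9*0.19 = 6.061
CPT = 67.25 + 25.08 + 6.061 − 41 = 57.391 °C
Rounded to 0.1 °C: CPT ≈ 57.4 °C

57.4 °C


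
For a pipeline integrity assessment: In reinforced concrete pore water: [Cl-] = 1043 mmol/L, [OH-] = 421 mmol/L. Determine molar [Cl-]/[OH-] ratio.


Threshold parameter = [Cl-] / [OH-] (molar basis; both in mmol/L, so units cancel)
Ratio = 1043 / 421 = 2.48

2.48


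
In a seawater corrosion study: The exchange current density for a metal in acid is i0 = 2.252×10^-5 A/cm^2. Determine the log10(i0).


i0 = 2.252×10^-5 A/cm^2
log10(i0) = -4.647

-4.647


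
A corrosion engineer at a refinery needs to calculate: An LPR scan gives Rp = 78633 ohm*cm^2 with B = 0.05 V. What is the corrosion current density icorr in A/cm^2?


Apply the Stern-Geary relation: icorr = B / Rp
icorr = 0.05 / 78633 = 6.359×10^-7 A/cm^2

6.359×10^-7 A/cm^2


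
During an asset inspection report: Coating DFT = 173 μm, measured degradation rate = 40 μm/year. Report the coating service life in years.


Service life = thickness / degradation rate
Life = 173 / 40 = 4.3 years

4.3 years


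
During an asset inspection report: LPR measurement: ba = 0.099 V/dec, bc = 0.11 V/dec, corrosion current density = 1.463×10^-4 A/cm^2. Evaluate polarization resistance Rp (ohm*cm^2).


Apply the Stern-Geary equation: Rp = ba*bc / (2.303*icorr*(ba+bc))
ba*bc = 0.099*0.11 = 0.01089
ba+bc = 0.209; 2.303*icorr*(ba+bc) = 2.303*1.463×10^-4*0.209 = 7.041814×10^-5
Rp = 0.01089 / 7.041814×10^-5 = 154.6 ohm*cm^2

154.6 ohm*cm^2


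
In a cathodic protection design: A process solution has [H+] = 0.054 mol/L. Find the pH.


pH = −log10[H+]
pH = −log10(0.054) = 1.27

1.27


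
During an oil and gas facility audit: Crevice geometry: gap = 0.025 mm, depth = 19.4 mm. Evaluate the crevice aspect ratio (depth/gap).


Aspect ratio = depth / gap
Ratio = 19.4 / 0.025 = 776.0

776.0


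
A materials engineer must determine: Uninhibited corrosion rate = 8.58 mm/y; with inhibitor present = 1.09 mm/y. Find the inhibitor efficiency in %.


Apply the inhibitor-efficiency definition: IE = (CR_blank − CR_inh)/CR_blank × 100
IE = (8.58 − 1.09) / 8.58 × 100
IE = 7.49 / 8.58 × 100 = 87.3 %

87.3 %


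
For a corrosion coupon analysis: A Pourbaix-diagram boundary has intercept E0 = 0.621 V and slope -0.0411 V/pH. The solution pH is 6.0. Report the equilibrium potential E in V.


Apply the Pourbaix line equation: E = E0 + slope*pH
E = 0.621 + (-0.0411)*6.0 = 0.621 + (-0.2466) = 0.3744 V
Rounded to 4 decimal places: E = 0.3744 V

0.3744 V


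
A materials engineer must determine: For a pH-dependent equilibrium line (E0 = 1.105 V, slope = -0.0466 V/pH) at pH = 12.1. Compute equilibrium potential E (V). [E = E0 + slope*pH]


Apply the Pourbaix line equation: E = E0 + slope*pH
E = 1.105 + (-0.0466)*12.1 = 1.105 + (-0.56386) = 0.54114 V
Rounded to 4 decimal places: E = 0.5411 V

0.5411 V


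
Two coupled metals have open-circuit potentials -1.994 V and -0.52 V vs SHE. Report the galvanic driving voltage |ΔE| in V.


Driving voltage is the absolute potential difference.
|ΔE| = |-1.994 − (-0.52)| = 1.474 V

1.474 V


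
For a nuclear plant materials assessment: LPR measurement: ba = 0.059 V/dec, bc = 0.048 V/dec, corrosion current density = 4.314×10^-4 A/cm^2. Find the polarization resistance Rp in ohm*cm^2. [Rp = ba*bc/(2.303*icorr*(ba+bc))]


Apply the Stern-Geary equation: Rp = ba*bc / (2.303*icorr*(ba+bc))
ba*bc = 0.059*0.048 = 0.002832
ba+bc = 0.107; 2.303*icorr*(ba+bc) = 2.303*4.314×10^-4*0.107 = 1.0630602×10^-4
Rp = 0.002832 / 1.0630602×10^-4 = 26.64 ohm*cm^2

26.64 ohm*cm^2


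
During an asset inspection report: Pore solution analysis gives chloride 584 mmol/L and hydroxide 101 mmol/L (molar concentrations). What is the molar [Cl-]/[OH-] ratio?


Threshold parameter = [Cl-] / [OH-] (molar basis; both in mmol/L, so units cancel)
Ratio = 584 / 101 = 5.78

5.78


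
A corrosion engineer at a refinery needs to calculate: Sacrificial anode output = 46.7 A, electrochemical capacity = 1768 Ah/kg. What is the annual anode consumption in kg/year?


Annual consumption = current * hours per year / capacity
Rate = 46.7 * 8760 / 1768 = 231.4 kg/year

231.4 kg/year


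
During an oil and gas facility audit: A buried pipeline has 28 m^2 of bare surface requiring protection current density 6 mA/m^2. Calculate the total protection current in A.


I = area * current density, then convert mA → A (÷1000)
I = 28 * 6 / 1000 = 0.17 A

0.17 A


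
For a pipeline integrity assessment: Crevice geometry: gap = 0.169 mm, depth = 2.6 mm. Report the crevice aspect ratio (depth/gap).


Aspect ratio = depth / gap
Ratio = 2.6 / 0.169 = 15.4

15.4


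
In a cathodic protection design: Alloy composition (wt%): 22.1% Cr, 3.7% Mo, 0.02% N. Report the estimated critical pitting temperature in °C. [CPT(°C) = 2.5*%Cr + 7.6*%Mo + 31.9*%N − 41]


Apply the ASTM G48 empirical CPT estimate: CPT(°C) = 2.5*%Cr + 7.6*%Mo + 31.9*%N − 41
2.5*22.1 = 55.25; 7.6*3.7 = 28.12; 31.9*0.02 = 0.638
CPT = 55.25 + 28.12 + 0.638 − 41 = 43.008 °C
Rounded to 0.1 °C: CPT ≈ 43.0 °C

43.0 °C


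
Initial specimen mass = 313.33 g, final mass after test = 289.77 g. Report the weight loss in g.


Weight loss = initial − final
WL = 313.33 − 289.77 = 23.56 g

23.56 g


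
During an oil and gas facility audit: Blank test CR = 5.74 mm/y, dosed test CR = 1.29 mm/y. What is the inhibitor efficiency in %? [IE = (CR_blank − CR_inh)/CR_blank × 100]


Apply the inhibitor-efficiency definition: IE = (CR_blank − CR_inh)/CR_blank × 100
IE = (5.74 − 1.29) / 5.74 × 100
IE = 4.45 / 5.74 × 100 = 77.5 %

77.5 %


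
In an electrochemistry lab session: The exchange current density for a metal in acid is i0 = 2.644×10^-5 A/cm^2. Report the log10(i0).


i0 = 2.644×10^-5 A/cm^2
log10(i0) = -4.578

-4.578


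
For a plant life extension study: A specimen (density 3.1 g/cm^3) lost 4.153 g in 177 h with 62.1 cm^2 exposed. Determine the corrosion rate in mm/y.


Apply the mm/y weight-loss relation: CR = 87600 * W / (D * A * T)
Numerator: 87600 * 4.153 = 363802.8
Denominator: 3.1 * 62.1 * 177 = 34074.27
CR = 363802.8 / 34074.27 = 10.6768 mm/y

10.6768 mm/y


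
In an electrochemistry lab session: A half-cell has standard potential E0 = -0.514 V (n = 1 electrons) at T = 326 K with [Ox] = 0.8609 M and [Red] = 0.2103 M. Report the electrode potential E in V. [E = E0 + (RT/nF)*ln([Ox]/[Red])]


Apply the Nernst equation: E = E0 + (RT/nF)*ln([Ox]/[Red])
Step 1: RT/nF = 8.314*326/(1*96485) = 0.02809104 V
Step 2: [Ox]/[Red] = 0.8609/0.2103 = 4.093676
Step 3: ln(4.093676) = 1.409443
Step 4: correction = 0.02809104 * 1.409443 = 0.04 V
E = -0.514 + 0.04 = -0.474 V

-0.474 V


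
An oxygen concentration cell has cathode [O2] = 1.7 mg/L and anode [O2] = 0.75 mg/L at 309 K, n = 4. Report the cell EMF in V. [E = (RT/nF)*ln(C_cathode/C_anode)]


Apply the Nernst concentration-cell relation: E = (RT/nF)*ln(C_cathode/C_anode)
RT/nF = 8.314*309/(4*96485) = 0.00665654 V
ln(1.7/0.75) = 0.81831
E = 0.00665654 * 0.81831 = 0.00545 V

0.00545 V


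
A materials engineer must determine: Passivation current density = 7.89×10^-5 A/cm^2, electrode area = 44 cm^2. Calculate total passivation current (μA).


I = i_pass * A, then convert A → μA (×10^6)
I = 7.89×10^-5 * 44 * 10^6 = 3471.6 μA

3471.6 μA


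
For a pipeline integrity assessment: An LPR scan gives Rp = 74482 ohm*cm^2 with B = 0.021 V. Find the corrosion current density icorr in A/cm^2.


Apply the Stern-Geary relation: icorr = B / Rp
icorr = 0.021 / 74482 = 2.819×10^-7 A/cm^2

2.819×10^-7 A/cm^2


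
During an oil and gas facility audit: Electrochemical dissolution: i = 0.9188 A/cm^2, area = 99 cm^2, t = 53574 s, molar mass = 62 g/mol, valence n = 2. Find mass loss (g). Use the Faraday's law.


Apply Faraday's law: m = i*A*t*M / (n*F)
Total charge passed Q = i*A*t = 0.9188*99*53574 = 4873155.3288 C
m = Q*M/(n*F) = 4873155.3288*62/(2*96485) = 1565.713 g

1565.713 g


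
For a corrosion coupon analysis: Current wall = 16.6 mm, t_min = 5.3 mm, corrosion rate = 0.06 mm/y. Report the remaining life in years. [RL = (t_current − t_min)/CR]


Apply the remaining-life relation: RL = (t_current − t_min) / CR
RL = (16.6 − 5.3) / 0.06 = 11.3 / 0.06 = 188.3 years

188.3 years


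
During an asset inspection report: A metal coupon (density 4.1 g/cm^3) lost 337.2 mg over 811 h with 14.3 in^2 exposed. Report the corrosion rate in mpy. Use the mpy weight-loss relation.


Apply the mpy weight-loss relation: CR = 534 * W / (D * A * T)
Numerator: 534 * 337.2 = 180064.8
Denominator: 4.1 * 14.3 * 811 = 47548.93
CR = 180064.8 / 47548.93 = 3.7869 mpy

3.7869 mpy


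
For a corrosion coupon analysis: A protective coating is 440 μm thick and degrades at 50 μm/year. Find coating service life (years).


Service life = thickness / degradation rate
Life = 440 / 50 = 8.8 years

8.8 years


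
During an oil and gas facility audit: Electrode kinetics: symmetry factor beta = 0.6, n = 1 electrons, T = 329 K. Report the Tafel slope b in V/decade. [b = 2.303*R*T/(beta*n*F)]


Apply the Tafel slope relation: b = 2.303*R*T/(beta*n*F)
Numerator: 2.303 * 8.314 * 329 = 6299.41
Denominator: 0.6 * 1 * 96485 = 57891.0
b = 6299.41 / 57891.0 = 0.1088 V/decade

0.1088 V/decade


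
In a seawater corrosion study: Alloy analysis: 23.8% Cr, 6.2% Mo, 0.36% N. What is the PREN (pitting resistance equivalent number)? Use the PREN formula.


Apply the PREN formula: PREN = Cr + 3.3*Mo + 16*N
PREN = 23.8 + 3.3*6.2 + 16*0.36
PREN = 23.8 + 20.46 + 5.76 = 50.02

50.02


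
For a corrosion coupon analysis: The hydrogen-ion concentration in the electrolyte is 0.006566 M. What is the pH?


pH = −log10[H+]
pH = −log10(0.006566) = 2.18

2.18


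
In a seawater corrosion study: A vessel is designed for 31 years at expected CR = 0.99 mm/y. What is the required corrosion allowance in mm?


Corrosion allowance = CR × design life
CA = 0.99 * 31 = 30.69 mm

30.69 mm


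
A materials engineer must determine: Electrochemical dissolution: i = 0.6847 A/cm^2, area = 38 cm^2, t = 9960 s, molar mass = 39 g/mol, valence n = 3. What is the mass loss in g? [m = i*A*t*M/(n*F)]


Apply Faraday's law: m = i*A*t*M / (n*F)
Total charge passed Q = i*A*t = 0.6847*38*9960 = 259145.256 C
m = Q*M/(n*F) = 259145.256*39/(3*96485) = 34.916 g

34.916 g


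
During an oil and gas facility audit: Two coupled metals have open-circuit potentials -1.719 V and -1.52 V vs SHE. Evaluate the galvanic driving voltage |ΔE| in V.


Driving voltage is the absolute potential difference.
|ΔE| = |-1.719 − (-1.52)| = 0.199 V

0.199 V


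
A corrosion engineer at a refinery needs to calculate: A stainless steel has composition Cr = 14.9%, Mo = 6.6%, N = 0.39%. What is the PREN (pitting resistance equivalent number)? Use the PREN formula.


Apply the PREN formula: PREN = Cr + 3.3*Mo + 16*N
PREN = 14.9 + 3.3*6.6 + 16*0.39
PREN = 14.9 + 21.78 + 6.24 = 42.92

42.92


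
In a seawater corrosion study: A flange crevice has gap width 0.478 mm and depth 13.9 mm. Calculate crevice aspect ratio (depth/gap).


Aspect ratio = depth / gap
Ratio = 13.9 / 0.478 = 29.1

29.1


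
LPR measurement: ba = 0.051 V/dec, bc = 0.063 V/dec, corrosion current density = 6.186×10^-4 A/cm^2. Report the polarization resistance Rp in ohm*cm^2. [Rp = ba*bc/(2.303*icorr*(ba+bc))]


Apply the Stern-Geary equation: Rp = ba*bc / (2.303*icorr*(ba+bc))
ba*bc = 0.051*0.063 = 0.003213
ba+bc = 0.114; 2.303*icorr*(ba+bc) = 2.303*6.186×10^-4*0.114 = 1.6240848×10^-4
Rp = 0.003213 / 1.6240848×10^-4 = 19.8 ohm*cm^2

19.8 ohm*cm^2


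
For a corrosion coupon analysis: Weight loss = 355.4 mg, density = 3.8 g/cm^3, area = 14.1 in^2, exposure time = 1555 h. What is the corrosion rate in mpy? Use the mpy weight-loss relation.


Apply the mpy weight-loss relation: CR = 534 * W / (D * A * T)
Numerator: 534 * 355.4 = 189783.6
Denominator: 3.8 * 14.1 * 1555 = 83316.9
CR = 189783.6 / 83316.9 = 2.2779 mpy

2.2779 mpy


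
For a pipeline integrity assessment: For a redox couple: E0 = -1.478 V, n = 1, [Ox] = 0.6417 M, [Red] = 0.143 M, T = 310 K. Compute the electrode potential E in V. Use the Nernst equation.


Apply the Nernst equation: E = E0 + (RT/nF)*ln([Ox]/[Red])
Step 1: RT/nF = 8.314*310/(1*96485) = 0.02671234 V
Step 2: [Ox]/[Red] = 0.6417/0.143 = 4.487413
Step 3: ln(4.487413) = 1.501276
Step 4: correction = 0.02671234 * 1.501276 = 0.04 V
E = -1.478 + 0.04 = -1.438 V

-1.438 V


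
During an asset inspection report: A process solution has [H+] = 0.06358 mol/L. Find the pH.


pH = −log10[H+]
pH = −log10(0.06358) = 1.2

1.2


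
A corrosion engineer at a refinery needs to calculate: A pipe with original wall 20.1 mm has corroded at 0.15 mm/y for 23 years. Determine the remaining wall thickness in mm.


Remaining wall = original − CR × time
t = 20.1 − 0.15*23 = 20.1 − 3.45 = 16.65 mm

16.65 mm


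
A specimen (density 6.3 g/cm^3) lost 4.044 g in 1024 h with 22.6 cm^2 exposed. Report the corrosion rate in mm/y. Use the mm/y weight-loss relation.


Apply the mm/y weight-loss relation: CR = 87600 * W / (D * A * T)
Numerator: 87600 * 4.044 = 354254.4
Denominator: 6.3 * 22.6 * 1024 = 145797.12
CR = 354254.4 / 145797.12 = 2.429776 mm/y

2.429776 mm/y


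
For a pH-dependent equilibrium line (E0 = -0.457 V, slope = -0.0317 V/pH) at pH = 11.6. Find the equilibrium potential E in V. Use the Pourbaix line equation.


Apply the Pourbaix line equation: E = E0 + slope*pH
E = -0.457 + (-0.0317)*11.6 = -0.457 + (-0.36772) = -0.82472 V
Rounded to 4 decimal places: E = -0.8247 V

-0.8247 V


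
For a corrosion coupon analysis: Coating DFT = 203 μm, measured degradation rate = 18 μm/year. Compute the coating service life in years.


Service life = thickness / degradation rate
Life = 203 / 18 = 11.3 years

11.3 years


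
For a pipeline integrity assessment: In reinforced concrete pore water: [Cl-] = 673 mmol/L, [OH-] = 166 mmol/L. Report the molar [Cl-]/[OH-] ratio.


Threshold parameter = [Cl-] / [OH-] (molar basis; both in mmol/L, so units cancel)
Ratio = 673 / 166 = 4.05

4.05


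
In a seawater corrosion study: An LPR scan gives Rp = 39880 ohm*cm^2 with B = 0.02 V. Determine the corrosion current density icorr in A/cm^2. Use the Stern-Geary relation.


Apply the Stern-Geary relation: icorr = B / Rp
icorr = 0.02 / 39880 = 5.015×10^-7 A/cm^2

5.015×10^-7 A/cm^2


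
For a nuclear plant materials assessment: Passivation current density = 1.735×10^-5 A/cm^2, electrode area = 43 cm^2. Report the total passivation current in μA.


I = i_pass * A, then convert A → μA (×10^6)
I = 1.735×10^-5 * 43 * 10^6 = 746.05 μA

746.05 μA


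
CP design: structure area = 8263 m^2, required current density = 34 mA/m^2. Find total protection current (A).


I = area * current density, then convert mA → A (÷1000)
I = 8263 * 34 / 1000 = 280.94 A

280.94 A


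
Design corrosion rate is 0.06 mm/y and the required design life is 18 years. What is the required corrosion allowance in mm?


Corrosion allowance = CR × design life
CA = 0.06 * 18 = 1.08 mm

1.08 mm


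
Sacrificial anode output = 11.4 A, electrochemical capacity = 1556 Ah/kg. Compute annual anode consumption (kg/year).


Annual consumption = current * hours per year / capacity
Rate = 11.4 * 8760 / 1556 = 64.2 kg/year

64.2 kg/year


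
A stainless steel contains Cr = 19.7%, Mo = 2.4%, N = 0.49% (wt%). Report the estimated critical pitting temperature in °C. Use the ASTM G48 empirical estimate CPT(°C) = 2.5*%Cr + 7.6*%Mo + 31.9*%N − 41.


Apply the ASTM G48 empirical CPT estimate: CPT(°C) = 2.5*%Cr + 7.6*%Mo + 31.9*%N − 41
2.5*19.7 = 49.25; 7.6*2.4 = 18.24; 31.9*0.49 = 15.631
CPT = 49.25 + 18.24 + 15.631 − 41 = 42.121 °C
Rounded to 0.1 °C: CPT ≈ 42.1 °C

42.1 °C


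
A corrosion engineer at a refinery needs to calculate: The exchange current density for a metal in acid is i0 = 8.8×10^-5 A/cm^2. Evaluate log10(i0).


i0 = 8.8×10^-5 A/cm^2
log10(i0) = -4.056

-4.056


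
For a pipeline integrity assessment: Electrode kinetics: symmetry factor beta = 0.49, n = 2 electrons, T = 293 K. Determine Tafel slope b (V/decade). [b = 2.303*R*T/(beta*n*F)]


Apply the Tafel slope relation: b = 2.303*R*T/(beta*n*F)
Numerator: 2.303 * 8.314 * 293 = 5610.11
Denominator: 0.49 * 2 * 96485 = 94555.3
b = 5610.11 / 94555.3 = 0.059 V/decade

0.059 V/decade


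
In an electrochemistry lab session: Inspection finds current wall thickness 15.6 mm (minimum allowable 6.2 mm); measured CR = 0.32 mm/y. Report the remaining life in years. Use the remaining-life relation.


Apply the remaining-life relation: RL = (t_current − t_min) / CR
RL = (15.6 − 6.2) / 0.32 = 9.4 / 0.32 = 29.4 years

29.4 years


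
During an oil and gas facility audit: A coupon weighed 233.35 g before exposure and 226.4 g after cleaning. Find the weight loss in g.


Weight loss = initial − final
WL = 233.35 − 226.4 = 6.95 g

6.95 g


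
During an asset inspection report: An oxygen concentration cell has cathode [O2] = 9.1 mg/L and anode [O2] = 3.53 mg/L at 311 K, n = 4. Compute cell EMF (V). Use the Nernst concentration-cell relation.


Apply the Nernst concentration-cell relation: E = (RT/nF)*ln(C_cathode/C_anode)
RT/nF = 8.314*311/(4*96485) = 0.00669963 V
ln(9.1/3.53) = 0.94698
E = 0.00669963 * 0.94698 = 0.00634 V

0.00634 V


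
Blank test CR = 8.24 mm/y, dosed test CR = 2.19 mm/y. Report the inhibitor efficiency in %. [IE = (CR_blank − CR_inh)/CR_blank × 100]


Apply the inhibitor-efficiency definition: IE = (CR_blank − CR_inh)/CR_blank × 100
IE = (8.24 − 2.19) / 8.24 × 100
IE = 6.05 / 8.24 × 100 = 73.4 %

73.4 %


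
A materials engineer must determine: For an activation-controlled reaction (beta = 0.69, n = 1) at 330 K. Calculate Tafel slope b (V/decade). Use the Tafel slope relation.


Apply the Tafel slope relation: b = 2.303*R*T/(beta*n*F)
Numerator: 2.303 * 8.314 * 330 = 6318.56
Denominator: 0.69 * 1 * 96485 = 66574.65
b = 6318.56 / 66574.65 = 0.095 V/decade

0.095 V/decade


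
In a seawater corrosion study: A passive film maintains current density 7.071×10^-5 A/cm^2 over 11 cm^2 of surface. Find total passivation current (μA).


I = i_pass * A, then convert A → μA (×10^6)
I = 7.071×10^-5 * 11 * 10^6 = 777.81 μA

777.81 μA


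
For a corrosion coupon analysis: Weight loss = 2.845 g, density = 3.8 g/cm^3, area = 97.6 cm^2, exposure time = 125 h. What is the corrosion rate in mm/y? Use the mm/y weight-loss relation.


Apply the mm/y weight-loss relation: CR = 87600 * W / (D * A * T)
Numerator: 87600 * 2.845 = 249222.0
Denominator: 3.8 * 97.6 * 125 = 46360.0
CR = 249222.0 / 46360.0 = 5.375798 mm/y

5.375798 mm/y


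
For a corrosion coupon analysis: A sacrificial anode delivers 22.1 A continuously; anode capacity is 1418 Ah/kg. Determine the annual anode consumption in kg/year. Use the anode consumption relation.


Annual consumption = current * hours per year / capacity
Rate = 22.1 * 8760 / 1418 = 136.5 kg/year

136.5 kg/year


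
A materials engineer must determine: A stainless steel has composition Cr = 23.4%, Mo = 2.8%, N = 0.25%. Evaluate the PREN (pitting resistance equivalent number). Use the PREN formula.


Apply the PREN formula: PREN = Cr + 3.3*Mo + 16*N
PREN = 23.4 + 3.3*2.8 + 16*0.25
PREN = 23.4 + 9.24 + 4.0 = 36.64

36.64


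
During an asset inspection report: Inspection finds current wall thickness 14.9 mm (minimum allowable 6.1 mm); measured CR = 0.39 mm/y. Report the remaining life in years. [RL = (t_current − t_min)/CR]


Apply the remaining-life relation: RL = (t_current − t_min) / CR
RL = (14.9 − 6.1) / 0.39 = 8.8 / 0.39 = 22.6 years

22.6 years


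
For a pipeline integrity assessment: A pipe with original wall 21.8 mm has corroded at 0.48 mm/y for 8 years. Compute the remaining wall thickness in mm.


Remaining wall = original − CR × time
t = 21.8 − 0.48*8 = 21.8 − 3.84 = 17.96 mm

17.96 mm


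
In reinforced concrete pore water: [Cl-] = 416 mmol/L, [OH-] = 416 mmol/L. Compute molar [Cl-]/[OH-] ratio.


Threshold parameter = [Cl-] / [OH-] (molar basis; both in mmol/L, so units cancel)
Ratio = 416 / 416 = 1.0

1.0


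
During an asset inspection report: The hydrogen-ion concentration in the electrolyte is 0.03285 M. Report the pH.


pH = −log10[H+]
pH = −log10(0.03285) = 1.48

1.48


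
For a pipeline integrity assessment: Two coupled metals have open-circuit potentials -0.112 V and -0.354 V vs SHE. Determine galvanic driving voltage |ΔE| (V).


Driving voltage is the absolute potential difference.
|ΔE| = |-0.112 − (-0.354)| = 0.242 V

0.242 V


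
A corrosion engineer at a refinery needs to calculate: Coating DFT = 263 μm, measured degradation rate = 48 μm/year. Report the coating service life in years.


Service life = thickness / degradation rate
Life = 263 / 48 = 5.5 years

5.5 years


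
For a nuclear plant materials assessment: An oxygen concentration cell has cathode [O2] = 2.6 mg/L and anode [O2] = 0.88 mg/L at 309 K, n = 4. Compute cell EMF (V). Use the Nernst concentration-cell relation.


Apply the Nernst concentration-cell relation: E = (RT/nF)*ln(C_cathode/C_anode)
RT/nF = 8.314*309/(4*96485) = 0.00665654 V
ln(2.6/0.88) = 1.08334
E = 0.00665654 * 1.08334 = 0.00721 V

0.00721 V


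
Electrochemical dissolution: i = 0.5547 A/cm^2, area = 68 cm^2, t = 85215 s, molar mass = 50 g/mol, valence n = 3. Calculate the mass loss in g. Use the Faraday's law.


Apply Faraday's law: m = i*A*t*M / (n*F)
Total charge passed Q = i*A*t = 0.5547*68*85215 = 3214275.714 C
m = Q*M/(n*F) = 3214275.714*50/(3*96485) = 555.22892 g

555.22892 g


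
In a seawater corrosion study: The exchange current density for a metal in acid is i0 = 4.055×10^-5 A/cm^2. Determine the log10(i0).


i0 = 4.055×10^-5 A/cm^2
log10(i0) = -4.392

-4.392


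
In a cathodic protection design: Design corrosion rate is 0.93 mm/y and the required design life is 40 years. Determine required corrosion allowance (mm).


Corrosion allowance = CR × design life
CA = 0.93 * 40 = 37.2 mm

37.2 mm


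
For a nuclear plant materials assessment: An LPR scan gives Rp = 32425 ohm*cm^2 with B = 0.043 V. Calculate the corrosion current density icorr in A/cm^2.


Apply the Stern-Geary relation: icorr = B / Rp
icorr = 0.043 / 32425 = 1.326×10^-6 A/cm^2

1.326×10^-6 A/cm^2


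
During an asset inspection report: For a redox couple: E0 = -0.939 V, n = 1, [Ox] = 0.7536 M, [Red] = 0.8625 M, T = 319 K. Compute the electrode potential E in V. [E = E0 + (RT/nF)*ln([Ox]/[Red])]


Apply the Nernst equation: E = E0 + (RT/nF)*ln([Ox]/[Red])
Step 1: RT/nF = 8.314*319/(1*96485) = 0.02748786 V
Step 2: [Ox]/[Red] = 0.7536/0.8625 = 0.873739
Step 3: ln(0.873739) = -0.134974
Step 4: correction = 0.02748786 * -0.134974 = -0.004 V
E = -0.939 + -0.004 = -0.943 V

-0.943 V


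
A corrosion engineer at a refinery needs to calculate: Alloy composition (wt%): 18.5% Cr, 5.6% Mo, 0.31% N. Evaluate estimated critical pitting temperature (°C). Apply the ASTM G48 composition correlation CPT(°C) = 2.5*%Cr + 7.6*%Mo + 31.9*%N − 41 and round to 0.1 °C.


Apply the ASTM G48 empirical CPT estimate: CPT(°C) = 2.5*%Cr + 7.6*%Mo + 31.9*%N − 41
2.5*18.5 = 46.25; 7.6*5.6 = 42.56; 31.9*0.31 = 9.889
CPT = 46.25 + 42.56 + 9.889 − 41 = 57.699 °C
Rounded to 0.1 °C: CPT ≈ 57.7 °C

57.7 °C


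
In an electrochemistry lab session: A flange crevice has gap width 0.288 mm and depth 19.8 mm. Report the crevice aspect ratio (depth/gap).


Aspect ratio = depth / gap
Ratio = 19.8 / 0.288 = 68.8

68.8


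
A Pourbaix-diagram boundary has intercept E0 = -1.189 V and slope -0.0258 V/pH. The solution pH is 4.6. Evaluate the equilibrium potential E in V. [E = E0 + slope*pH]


Apply the Pourbaix line equation: E = E0 + slope*pH
E = -1.189 + (-0.0258)*4.6 = -1.189 + (-0.11868) = -1.30768 V
Rounded to 4 decimal places: E = -1.3077 V

-1.3077 V


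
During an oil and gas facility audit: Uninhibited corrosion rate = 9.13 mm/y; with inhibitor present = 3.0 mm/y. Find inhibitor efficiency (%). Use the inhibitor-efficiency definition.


Apply the inhibitor-efficiency definition: IE = (CR_blank − CR_inh)/CR_blank × 100
IE = (9.13 − 3.0) / 9.13 × 100
IE = 6.13 / 9.13 × 100 = 67.1 %

67.1 %


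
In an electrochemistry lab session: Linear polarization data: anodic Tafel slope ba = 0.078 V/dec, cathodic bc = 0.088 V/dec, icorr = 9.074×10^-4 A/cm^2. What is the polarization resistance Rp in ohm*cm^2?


Apply the Stern-Geary equation: Rp = ba*bc / (2.303*icorr*(ba+bc))
ba*bc = 0.078*0.088 = 0.006864
ba+bc = 0.166; 2.303*icorr*(ba+bc) = 2.303*9.074×10^-4*0.166 = 3.4689721×10^-4
Rp = 0.006864 / 3.4689721×10^-4 = 19.79 ohm*cm^2

19.79 ohm*cm^2


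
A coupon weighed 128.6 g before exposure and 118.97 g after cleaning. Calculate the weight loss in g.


Weight loss = initial − final
WL = 128.6 − 118.97 = 9.63 g

9.63 g


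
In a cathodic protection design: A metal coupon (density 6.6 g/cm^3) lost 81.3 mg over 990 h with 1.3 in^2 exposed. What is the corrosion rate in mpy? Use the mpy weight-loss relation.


Apply the mpy weight-loss relation: CR = 534 * W / (D * A * T)
Numerator: 534 * 81.3 = 43414.2
Denominator: 6.6 * 1.3 * 990 = 8494.2
CR = 43414.2 / 8494.2 = 5.111 mpy

5.111 mpy


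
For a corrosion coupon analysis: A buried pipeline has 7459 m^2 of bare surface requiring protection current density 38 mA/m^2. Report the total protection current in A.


I = area * current density, then convert mA → A (÷1000)
I = 7459 * 38 / 1000 = 283.44 A

283.44 A


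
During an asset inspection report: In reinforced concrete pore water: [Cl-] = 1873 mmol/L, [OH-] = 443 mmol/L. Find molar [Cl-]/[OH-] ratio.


Threshold parameter = [Cl-] / [OH-] (molar basis; both in mmol/L, so units cancel)
Ratio = 1873 / 443 = 4.23

4.23


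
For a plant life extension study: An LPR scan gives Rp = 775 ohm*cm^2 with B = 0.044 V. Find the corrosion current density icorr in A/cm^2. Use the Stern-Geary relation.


Apply the Stern-Geary relation: icorr = B / Rp
icorr = 0.044 / 775 = 5.677×10^-5 A/cm^2

5.677×10^-5 A/cm^2


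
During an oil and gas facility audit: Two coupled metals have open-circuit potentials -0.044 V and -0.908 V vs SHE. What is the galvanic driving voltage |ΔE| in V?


Driving voltage is the absolute potential difference.
|ΔE| = |-0.044 − (-0.908)| = 0.864 V

0.864 V


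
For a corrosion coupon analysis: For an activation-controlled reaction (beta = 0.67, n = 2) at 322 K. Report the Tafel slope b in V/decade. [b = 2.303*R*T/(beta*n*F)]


Apply the Tafel slope relation: b = 2.303*R*T/(beta*n*F)
Numerator: 2.303 * 8.314 * 322 = 6165.38
Denominator: 0.67 * 2 * 96485 = 129289.9
b = 6165.38 / 129289.9 = 0.048 V/decade

0.048 V/decade


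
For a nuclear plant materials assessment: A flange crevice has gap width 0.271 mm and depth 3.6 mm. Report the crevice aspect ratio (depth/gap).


Aspect ratio = depth / gap
Ratio = 3.6 / 0.271 = 13.3

13.3


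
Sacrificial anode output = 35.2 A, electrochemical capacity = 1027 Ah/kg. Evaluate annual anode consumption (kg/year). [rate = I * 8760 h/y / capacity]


Annual consumption = current * hours per year / capacity
Rate = 35.2 * 8760 / 1027 = 300.2 kg/year

300.2 kg/year


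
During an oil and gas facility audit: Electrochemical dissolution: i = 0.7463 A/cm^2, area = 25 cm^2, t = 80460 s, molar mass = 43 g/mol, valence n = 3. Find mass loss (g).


Apply Faraday's law: m = i*A*t*M / (n*F)
Total charge passed Q = i*A*t = 0.7463*25*80460 = 1501182.45 C
m = Q*M/(n*F) = 1501182.45*43/(3*96485) = 223.00822 g

223.00822 g


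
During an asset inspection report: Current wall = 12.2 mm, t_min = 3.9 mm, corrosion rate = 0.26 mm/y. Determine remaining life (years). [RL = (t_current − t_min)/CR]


Apply the remaining-life relation: RL = (t_current − t_min) / CR
RL = (12.2 − 3.9) / 0.26 = 8.3 / 0.26 = 31.9 years

31.9 years


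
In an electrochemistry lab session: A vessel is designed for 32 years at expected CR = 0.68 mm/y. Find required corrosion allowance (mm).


Corrosion allowance = CR × design life
CA = 0.68 * 32 = 21.76 mm

21.76 mm


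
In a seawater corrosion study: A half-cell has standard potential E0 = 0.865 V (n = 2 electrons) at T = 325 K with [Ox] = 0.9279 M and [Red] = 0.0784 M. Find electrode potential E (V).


Apply the Nernst equation: E = E0 + (RT/nF)*ln([Ox]/[Red])
Step 1: RT/nF = 8.314*325/(2*96485) = 0.01400244 V
Step 2: [Ox]/[Red] = 0.9279/0.0784 = 11.835459
Step 3: ln(11.835459) = 2.4711
Step 4: correction = 0.01400244 * 2.4711 = 0.035 V
E = 0.865 + 0.035 = 0.9 V

0.9 V


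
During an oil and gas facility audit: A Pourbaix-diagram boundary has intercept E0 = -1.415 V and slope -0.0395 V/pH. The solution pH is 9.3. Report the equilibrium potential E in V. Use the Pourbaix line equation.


Apply the Pourbaix line equation: E = E0 + slope*pH
E = -1.415 + (-0.0395)*9.3 = -1.415 + (-0.36735) = -1.78235 V
Rounded to 3 decimal places: E = -1.782 V

-1.782 V


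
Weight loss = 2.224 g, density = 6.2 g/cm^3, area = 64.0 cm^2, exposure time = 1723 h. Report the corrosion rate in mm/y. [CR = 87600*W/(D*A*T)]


Apply the mm/y weight-loss relation: CR = 87600 * W / (D * A * T)
Numerator: 87600 * 2.224 = 194822.4
Denominator: 6.2 * 64.0 * 1723 = 683686.4
CR = 194822.4 / 683686.4 = 0.284959 mm/y

0.284959 mm/y


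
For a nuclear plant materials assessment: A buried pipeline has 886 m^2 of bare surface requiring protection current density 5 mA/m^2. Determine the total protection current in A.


I = area * current density, then convert mA → A (÷1000)
I = 886 * 5 / 1000 = 4.43 A

4.43 A


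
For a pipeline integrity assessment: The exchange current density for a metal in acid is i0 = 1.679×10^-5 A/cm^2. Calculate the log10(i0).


i0 = 1.679×10^-5 A/cm^2
log10(i0) = -4.775

-4.775


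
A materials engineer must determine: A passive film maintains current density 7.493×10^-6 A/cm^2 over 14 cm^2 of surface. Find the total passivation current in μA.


I = i_pass * A, then convert A → μA (×10^6)
I = 7.493×10^-6 * 14 * 10^6 = 104.9 μA

104.9 μA


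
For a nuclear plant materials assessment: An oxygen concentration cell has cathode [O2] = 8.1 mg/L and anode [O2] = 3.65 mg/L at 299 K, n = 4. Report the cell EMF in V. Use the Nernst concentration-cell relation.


Apply the Nernst concentration-cell relation: E = (RT/nF)*ln(C_cathode/C_anode)
RT/nF = 8.314*299/(4*96485) = 0.00644112 V
ln(8.1/3.65) = 0.79714
E = 0.00644112 * 0.79714 = 0.00513 V

0.00513 V


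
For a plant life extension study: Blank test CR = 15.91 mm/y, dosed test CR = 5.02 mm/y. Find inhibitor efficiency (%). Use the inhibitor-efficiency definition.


Apply the inhibitor-efficiency definition: IE = (CR_blank − CR_inh)/CR_blank × 100
IE = (15.91 − 5.02) / 15.91 × 100
IE = 10.89 / 15.91 × 100 = 68.4 %

68.4 %


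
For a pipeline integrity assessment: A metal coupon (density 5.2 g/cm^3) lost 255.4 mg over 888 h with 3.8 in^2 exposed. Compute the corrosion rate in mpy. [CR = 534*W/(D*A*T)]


Apply the mpy weight-loss relation: CR = 534 * W / (D * A * T)
Numerator: 534 * 255.4 = 136383.6
Denominator: 5.2 * 3.8 * 888 = 17546.88
CR = 136383.6 / 17546.88 = 7.773 mpy

7.773 mpy


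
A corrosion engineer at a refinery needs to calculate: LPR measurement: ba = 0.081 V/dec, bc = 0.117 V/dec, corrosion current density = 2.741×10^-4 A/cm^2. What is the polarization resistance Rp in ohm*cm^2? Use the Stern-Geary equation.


Apply the Stern-Geary equation: Rp = ba*bc / (2.303*icorr*(ba+bc))
ba*bc = 0.081*0.117 = 0.009477
ba+bc = 0.198; 2.303*icorr*(ba+bc) = 2.303*2.741×10^-4*0.198 = 1.2498796×10^-4
Rp = 0.009477 / 1.2498796×10^-4 = 75.82 ohm*cm^2

75.82 ohm*cm^2


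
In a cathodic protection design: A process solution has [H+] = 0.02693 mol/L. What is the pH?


pH = −log10[H+]
pH = −log10(0.02693) = 1.57

1.57


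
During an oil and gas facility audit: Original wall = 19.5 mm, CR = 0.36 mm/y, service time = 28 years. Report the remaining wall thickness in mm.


Remaining wall = original − CR × time
t = 19.5 − 0.36*28 = 19.5 − 10.08 = 9.42 mm

9.42 mm


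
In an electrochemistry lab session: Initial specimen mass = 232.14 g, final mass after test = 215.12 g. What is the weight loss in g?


Weight loss = initial − final
WL = 232.14 − 215.12 = 17.02 g

17.02 g


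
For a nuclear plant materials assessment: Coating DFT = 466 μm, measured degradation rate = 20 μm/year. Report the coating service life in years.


Service life = thickness / degradation rate
Life = 466 / 20 = 23.3 years

23.3 years


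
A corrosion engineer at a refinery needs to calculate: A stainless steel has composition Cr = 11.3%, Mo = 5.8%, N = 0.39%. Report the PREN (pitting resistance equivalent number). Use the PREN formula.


Apply the PREN formula: PREN = Cr + 3.3*Mo + 16*N
PREN = 11.3 + 3.3*5.8 + 16*0.39
PREN = 11.3 + 19.14 + 6.24 = 36.68

36.68


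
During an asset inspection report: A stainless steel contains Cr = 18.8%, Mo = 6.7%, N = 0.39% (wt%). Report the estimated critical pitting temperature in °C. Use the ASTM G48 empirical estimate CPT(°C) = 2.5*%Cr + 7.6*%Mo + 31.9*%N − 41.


Apply the ASTM G48 empirical CPT estimate: CPT(°C) = 2.5*%Cr + 7.6*%Mo + 31.9*%N − 41
2.5*18.8 = 47; 7.6*6.7 = 50.92; 31.9*0.39 = 12.441
CPT = 47 + 50.92 + 12.441 − 41 = 69.361 °C
Rounded to 0.1 °C: CPT ≈ 69.4 °C

69.4 °C
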